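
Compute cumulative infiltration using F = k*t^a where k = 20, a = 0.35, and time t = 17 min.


F = k * t^a = 20 * 17^0.35
F = 20 * 2.695610

53.9122 mm


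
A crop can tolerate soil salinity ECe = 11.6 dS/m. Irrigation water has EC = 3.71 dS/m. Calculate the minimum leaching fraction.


LR = ECiw / (5*ECe - ECiw)
LR = 3.71 / (5*11.6 - 3.71)
LR = 3.71 / 54.2900

0.0683


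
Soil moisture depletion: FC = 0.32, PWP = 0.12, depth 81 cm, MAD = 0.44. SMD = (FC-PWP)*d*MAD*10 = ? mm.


SMD = (FC - PWP) * d * MAD * 10
SMD = (0.32 - 0.12) * 81 * 0.44 * 10
SMD = 0.2000 * 81 * 0.44 * 10

71.2800 mm


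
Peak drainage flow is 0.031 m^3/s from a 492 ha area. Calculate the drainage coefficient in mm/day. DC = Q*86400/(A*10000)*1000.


DC = Q * 86400 / (A * 10000) * 1000
DC = 0.031 * 86400 / (492 * 10000) * 1000
DC = 2678400.0000 / 4920000

0.5444 mm/day


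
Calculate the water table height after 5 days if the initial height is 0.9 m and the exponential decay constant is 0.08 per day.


m = m0 * exp(-k*t)
m = 0.9 * exp(-0.08 * 5)
m = 0.9 * exp(-0.4000)

0.6033 m


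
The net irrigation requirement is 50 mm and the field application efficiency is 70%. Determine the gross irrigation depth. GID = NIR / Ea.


Ea = 70% = 0.7
GID = NIR / Ea = 50 / 0.7 = 71.4286 mm

71.4286 mm


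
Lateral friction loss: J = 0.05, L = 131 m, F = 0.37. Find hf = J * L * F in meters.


hf = J * L * F = 0.05 * 131 * 0.37 = 2.4235 m

2.4235 m


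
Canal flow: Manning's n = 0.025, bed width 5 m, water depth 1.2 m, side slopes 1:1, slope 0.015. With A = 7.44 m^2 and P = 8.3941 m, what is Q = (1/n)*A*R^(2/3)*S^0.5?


R = A/P = 7.44/8.3941 = 0.886337
Q = (1/0.025) * 7.44 * 0.886337^(2/3) * 0.015^0.5

33.6314 m^3/s


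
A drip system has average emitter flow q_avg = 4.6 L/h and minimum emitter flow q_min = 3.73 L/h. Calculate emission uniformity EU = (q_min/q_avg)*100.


EU = (q_min/q_avg)*100 = (3.73/4.6)*100 = 81.0870%

81.0870 %


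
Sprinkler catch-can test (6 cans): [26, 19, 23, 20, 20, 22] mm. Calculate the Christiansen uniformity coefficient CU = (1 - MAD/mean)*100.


mean = 21.666667 mm
MAD = 2.000000 mm
CU = (1 - 2.000000/21.666667)*100

90.7692 %


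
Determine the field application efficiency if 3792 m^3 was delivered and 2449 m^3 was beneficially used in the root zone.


Ea = V_root / V_field * 100 = 2449 / 3792 * 100 = 64.5833%

64.5833 %


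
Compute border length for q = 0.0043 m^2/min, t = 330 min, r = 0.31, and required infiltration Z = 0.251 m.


L = q*t/((1+r)*Z)
L = 0.0043*330/((1+0.31)*0.251)
L = 1.419/0.32881

4.3156 m


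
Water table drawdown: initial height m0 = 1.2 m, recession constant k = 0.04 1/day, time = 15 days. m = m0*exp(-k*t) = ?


m = m0 * exp(-k*t)
m = 1.2 * exp(-0.04 * 15)
m = 1.2 * exp(-0.6000)

0.6586 m


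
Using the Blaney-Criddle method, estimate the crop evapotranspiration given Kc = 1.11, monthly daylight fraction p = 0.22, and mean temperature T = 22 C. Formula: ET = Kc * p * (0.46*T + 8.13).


ET = Kc * p * (0.46*T + 8.13)
ET = 1.11 * 0.22 * (0.46*22 + 8.13)
ET = 1.11 * 0.22 * 18.2500

4.4567 mm/day


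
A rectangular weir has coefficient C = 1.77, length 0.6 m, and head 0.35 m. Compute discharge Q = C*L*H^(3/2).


Q = C * L * H^(3/2) = 1.77 * 0.6 * 0.35^1.5 = 1.77 * 0.6 * 0.207063

0.2199 m^3/s


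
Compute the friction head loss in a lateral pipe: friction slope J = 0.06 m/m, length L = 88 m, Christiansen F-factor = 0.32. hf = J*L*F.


hf = J * L * F = 0.06 * 88 * 0.32 = 1.6896 m

1.6896 m


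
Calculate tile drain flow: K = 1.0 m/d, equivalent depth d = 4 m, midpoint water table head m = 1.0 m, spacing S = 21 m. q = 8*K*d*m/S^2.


q = 8*K*d*m/S^2
q = 8*1.0*4*1.0/21^2
q = 32.0000 / 441

0.0726 m/d


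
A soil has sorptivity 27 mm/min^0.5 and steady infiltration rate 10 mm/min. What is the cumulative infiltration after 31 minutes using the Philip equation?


F = S*sqrt(t) + A*t
F = 27*sqrt(31) + 10*31
F = 27*5.567764 + 310

460.3296 mm


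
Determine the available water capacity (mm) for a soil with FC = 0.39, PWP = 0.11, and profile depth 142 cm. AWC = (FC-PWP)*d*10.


AWC = (FC - PWP) * d * 10
AWC = (0.39 - 0.11) * 142 * 10
AWC = 0.2800 * 142 * 10

397.6000 mm


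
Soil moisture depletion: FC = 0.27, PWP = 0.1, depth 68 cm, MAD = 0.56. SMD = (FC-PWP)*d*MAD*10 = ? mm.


SMD = (FC - PWP) * d * MAD * 10
SMD = (0.27 - 0.1) * 68 * 0.56 * 10
SMD = 0.1700 * 68 * 0.56 * 10

64.7360 mm


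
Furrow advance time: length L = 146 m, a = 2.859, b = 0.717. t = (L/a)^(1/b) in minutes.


t = (L/a)^(1/b)
t = (146/2.859)^(1/0.717)
t = 51.066807^(1/0.717)

241.1800 min


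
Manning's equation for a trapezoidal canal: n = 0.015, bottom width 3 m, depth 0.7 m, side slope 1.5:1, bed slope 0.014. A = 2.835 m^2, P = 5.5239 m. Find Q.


R = A/P = 2.835/5.5239 = 0.513224
Q = (1/0.015) * 2.835 * 0.513224^(2/3) * 0.014^0.5

14.3350 m^3/s


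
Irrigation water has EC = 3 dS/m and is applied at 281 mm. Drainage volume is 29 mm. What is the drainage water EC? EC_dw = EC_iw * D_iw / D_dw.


EC_dw = EC_iw * D_iw / D_dw
EC_dw = 3 * 281 / 29
EC_dw = 843 / 29

29.0690 dS/m


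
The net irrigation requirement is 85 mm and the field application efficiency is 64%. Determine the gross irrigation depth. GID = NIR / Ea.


Ea = 64% = 0.64
GID = NIR / Ea = 85 / 0.64 = 132.8125 mm

132.8125 mm


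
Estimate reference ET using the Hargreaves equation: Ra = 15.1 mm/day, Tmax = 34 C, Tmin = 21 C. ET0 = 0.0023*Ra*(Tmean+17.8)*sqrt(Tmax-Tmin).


Tmean = (Tmax + Tmin)/2 = (34 + 21)/2 = 27.5
ET0 = 0.0023 * 15.1 * (27.5 + 17.8) * sqrt(34 - 21)
ET0 = 0.0023 * 15.1 * 45.3 * 3.605551

5.6725 mm/day


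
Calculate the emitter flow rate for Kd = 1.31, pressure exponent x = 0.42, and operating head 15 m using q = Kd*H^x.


q = Kd * H^x = 1.31 * 15^0.42 = 1.31 * 3.118590

4.0854 L/h


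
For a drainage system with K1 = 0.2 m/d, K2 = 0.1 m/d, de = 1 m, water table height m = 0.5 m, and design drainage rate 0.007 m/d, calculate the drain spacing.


S^2 = 8*K2*de*m/q + 4*K1*m^2/q
S^2 = 8*0.1*1*0.5/0.007 + 4*0.2*0.5^2/0.007
S = sqrt(85.7143)

9.2582 m


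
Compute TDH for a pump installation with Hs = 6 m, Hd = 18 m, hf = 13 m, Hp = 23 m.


TDH = Hs + Hd + hf + Hp = 6 + 18 + 13 + 23 = 60

60 m


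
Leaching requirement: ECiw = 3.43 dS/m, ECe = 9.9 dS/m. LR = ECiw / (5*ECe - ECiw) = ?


LR = ECiw / (5*ECe - ECiw)
LR = 3.43 / (5*9.9 - 3.43)
LR = 3.43 / 46.0700

0.0745


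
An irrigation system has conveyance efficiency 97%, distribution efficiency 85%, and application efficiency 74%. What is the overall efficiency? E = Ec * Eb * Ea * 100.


Ec = 0.97, Eb = 0.85, Ea = 0.74
E = 0.97 * 0.85 * 0.74 * 100 = 61.0130%

61.0130 %


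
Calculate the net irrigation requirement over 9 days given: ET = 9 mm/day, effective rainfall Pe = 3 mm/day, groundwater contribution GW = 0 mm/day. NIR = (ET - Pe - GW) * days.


Daily deficit = ET - Pe - GW = 9 - 3 - 0 = 6 mm/day
NIR = 6 * 9 = 54 mm

54.0000 mm


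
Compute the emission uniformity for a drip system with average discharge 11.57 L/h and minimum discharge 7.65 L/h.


EU = (q_min/q_avg)*100 = (7.65/11.57)*100 = 66.1193%

66.1193 %


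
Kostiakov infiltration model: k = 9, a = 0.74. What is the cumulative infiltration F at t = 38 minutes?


F = k * t^a = 9 * 38^0.74
F = 9 * 14.758420

132.8258 mm


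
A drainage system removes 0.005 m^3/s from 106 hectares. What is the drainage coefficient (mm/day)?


DC = Q * 86400 / (A * 10000) * 1000
DC = 0.005 * 86400 / (106 * 10000) * 1000
DC = 432000.0000 / 1060000

0.4075 mm/day


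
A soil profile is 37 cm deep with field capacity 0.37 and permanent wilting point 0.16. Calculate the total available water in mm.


AWC = (FC - PWP) * d * 10
AWC = (0.37 - 0.16) * 37 * 10
AWC = 0.2100 * 37 * 10

77.7000 mm


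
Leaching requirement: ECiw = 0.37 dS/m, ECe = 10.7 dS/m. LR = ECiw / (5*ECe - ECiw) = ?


LR = ECiw / (5*ECe - ECiw)
LR = 0.37 / (5*10.7 - 0.37)
LR = 0.37 / 53.1300

0.0070


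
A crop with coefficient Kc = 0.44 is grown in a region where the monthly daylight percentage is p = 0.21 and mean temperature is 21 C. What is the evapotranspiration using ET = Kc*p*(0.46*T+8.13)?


ET = Kc * p * (0.46*T + 8.13)
ET = 0.44 * 0.21 * (0.46*21 + 8.13)
ET = 0.44 * 0.21 * 17.7900

1.6438 mm/day


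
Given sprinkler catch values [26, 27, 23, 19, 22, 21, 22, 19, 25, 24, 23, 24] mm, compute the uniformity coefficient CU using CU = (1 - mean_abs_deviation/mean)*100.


mean = 22.916667 mm
MAD = 1.930556 mm
CU = (1 - 1.930556/22.916667)*100

91.5758 %


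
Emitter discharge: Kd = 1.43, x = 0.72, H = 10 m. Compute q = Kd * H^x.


q = Kd * H^x = 1.43 * 10^0.72 = 1.43 * 5.248075

7.5047 L/h


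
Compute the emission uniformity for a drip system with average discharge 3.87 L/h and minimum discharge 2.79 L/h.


EU = (q_min/q_avg)*100 = (2.79/3.87)*100 = 72.0930%

72.0930 %


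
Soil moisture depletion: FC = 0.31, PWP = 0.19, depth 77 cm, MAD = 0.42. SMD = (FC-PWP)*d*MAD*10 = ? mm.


SMD = (FC - PWP) * d * MAD * 10
SMD = (0.31 - 0.19) * 77 * 0.42 * 10
SMD = 0.1200 * 77 * 0.42 * 10

38.8080 mm


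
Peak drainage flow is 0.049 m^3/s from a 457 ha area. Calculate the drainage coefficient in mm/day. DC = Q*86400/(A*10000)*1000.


DC = Q * 86400 / (A * 10000) * 1000
DC = 0.049 * 86400 / (457 * 10000) * 1000
DC = 4233600.0000 / 4570000

0.9264 mm/day


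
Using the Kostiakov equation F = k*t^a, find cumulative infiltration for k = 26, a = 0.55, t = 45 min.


F = k * t^a = 26 * 45^0.55
F = 26 * 8.114596

210.9795 mm


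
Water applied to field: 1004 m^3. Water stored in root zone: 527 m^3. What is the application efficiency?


Ea = V_root / V_field * 100 = 527 / 1004 * 100 = 52.4900%

52.4900 %


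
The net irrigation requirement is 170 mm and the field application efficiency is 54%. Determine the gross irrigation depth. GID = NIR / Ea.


Ea = 54% = 0.54
GID = NIR / Ea = 170 / 0.54 = 314.8148 mm

314.8148 mm


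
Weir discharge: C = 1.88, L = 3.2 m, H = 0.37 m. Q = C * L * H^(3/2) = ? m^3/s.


Q = C * L * H^(3/2) = 1.88 * 3.2 * 0.37^1.5 = 1.88 * 3.2 * 0.225062

1.3540 m^3/s


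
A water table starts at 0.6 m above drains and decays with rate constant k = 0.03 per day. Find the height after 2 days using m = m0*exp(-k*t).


m = m0 * exp(-k*t)
m = 0.6 * exp(-0.03 * 2)
m = 0.6 * exp(-0.0600)

0.5651 m


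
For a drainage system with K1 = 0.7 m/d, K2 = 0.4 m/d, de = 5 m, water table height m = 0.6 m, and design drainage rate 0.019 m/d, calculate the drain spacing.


S^2 = 8*K2*de*m/q + 4*K1*m^2/q
S^2 = 8*0.4*5*0.6/0.019 + 4*0.7*0.6^2/0.019
S = sqrt(558.3158)

23.6287 m


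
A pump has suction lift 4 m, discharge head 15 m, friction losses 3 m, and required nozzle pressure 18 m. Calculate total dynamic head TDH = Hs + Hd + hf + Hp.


TDH = Hs + Hd + hf + Hp = 4 + 15 + 3 + 18 = 40

40 m


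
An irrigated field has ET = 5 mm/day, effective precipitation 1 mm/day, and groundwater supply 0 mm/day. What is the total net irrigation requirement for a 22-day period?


Daily deficit = ET - Pe - GW = 5 - 1 - 0 = 4 mm/day
NIR = 4 * 22 = 88 mm

88.0000 mm


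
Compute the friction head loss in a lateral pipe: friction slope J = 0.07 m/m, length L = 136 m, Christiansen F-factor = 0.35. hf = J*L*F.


hf = J * L * F = 0.07 * 136 * 0.35 = 3.3320 m

3.3320 m


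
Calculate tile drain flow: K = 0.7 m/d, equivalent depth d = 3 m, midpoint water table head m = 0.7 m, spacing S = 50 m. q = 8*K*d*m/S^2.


q = 8*K*d*m/S^2
q = 8*0.7*3*0.7/50^2
q = 11.7600 / 2500

0.0047 m/d


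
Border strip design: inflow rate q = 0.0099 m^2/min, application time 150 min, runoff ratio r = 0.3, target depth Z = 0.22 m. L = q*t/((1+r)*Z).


L = q*t/((1+r)*Z)
L = 0.0099*150/((1+0.3)*0.22)
L = 1.485/0.286

5.1923 m


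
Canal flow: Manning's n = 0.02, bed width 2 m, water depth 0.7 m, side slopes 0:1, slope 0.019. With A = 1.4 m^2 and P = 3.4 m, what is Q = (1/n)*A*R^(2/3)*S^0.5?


R = A/P = 1.4/3.4 = 0.411765
Q = (1/0.02) * 1.4 * 0.411765^(2/3) * 0.019^0.5

5.3404 m^3/s


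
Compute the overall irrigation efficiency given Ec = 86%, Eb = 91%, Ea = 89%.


Ec = 0.86, Eb = 0.91, Ea = 0.89
E = 0.86 * 0.91 * 0.89 * 100 = 69.6514%

69.6514 %


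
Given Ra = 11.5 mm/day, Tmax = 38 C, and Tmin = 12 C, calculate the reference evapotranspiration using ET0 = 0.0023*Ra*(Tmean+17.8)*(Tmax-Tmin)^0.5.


Tmean = (Tmax + Tmin)/2 = (38 + 12)/2 = 25.0
ET0 = 0.0023 * 11.5 * (25.0 + 17.8) * sqrt(38 - 12)
ET0 = 0.0023 * 11.5 * 42.8 * 5.099020

5.7724 mm/day


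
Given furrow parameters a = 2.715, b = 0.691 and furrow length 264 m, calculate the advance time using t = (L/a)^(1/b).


t = (L/a)^(1/b)
t = (264/2.715)^(1/0.691)
t = 97.237569^(1/0.691)

752.9216 min


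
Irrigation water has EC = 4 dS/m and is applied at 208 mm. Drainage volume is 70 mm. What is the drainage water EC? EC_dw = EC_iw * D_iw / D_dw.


EC_dw = EC_iw * D_iw / D_dw
EC_dw = 4 * 208 / 70
EC_dw = 832 / 70

11.8857 dS/m


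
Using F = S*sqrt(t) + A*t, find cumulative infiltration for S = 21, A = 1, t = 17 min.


F = S*sqrt(t) + A*t
F = 21*sqrt(17) + 1*17
F = 21*4.123106 + 17

103.5852 mm


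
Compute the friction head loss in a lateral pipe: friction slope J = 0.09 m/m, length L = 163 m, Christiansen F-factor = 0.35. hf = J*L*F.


hf = J * L * F = 0.09 * 163 * 0.35 = 5.1345 m

5.1345 m


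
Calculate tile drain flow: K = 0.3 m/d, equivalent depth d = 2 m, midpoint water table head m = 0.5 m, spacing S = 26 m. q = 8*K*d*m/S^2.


q = 8*K*d*m/S^2
q = 8*0.3*2*0.5/26^2
q = 2.4000 / 676

0.0036 m/d


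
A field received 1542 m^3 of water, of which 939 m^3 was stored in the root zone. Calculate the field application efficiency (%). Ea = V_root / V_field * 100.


Ea = V_root / V_field * 100 = 939 / 1542 * 100 = 60.8949%

60.8949 %


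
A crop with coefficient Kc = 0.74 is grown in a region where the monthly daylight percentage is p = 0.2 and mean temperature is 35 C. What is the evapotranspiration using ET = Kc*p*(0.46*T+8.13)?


ET = Kc * p * (0.46*T + 8.13)
ET = 0.74 * 0.2 * (0.46*35 + 8.13)
ET = 0.74 * 0.2 * 24.2300

3.5860 mm/day


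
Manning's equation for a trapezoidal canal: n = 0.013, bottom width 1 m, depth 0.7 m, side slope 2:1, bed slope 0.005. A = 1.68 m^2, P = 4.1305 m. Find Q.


R = A/P = 1.68/4.1305 = 0.406730
Q = (1/0.013) * 1.68 * 0.406730^(2/3) * 0.005^0.5

5.0164 m^3/s


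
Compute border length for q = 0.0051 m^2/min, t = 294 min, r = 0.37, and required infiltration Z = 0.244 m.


L = q*t/((1+r)*Z)
L = 0.0051*294/((1+0.37)*0.244)
L = 1.4994/0.33428

4.4855 m


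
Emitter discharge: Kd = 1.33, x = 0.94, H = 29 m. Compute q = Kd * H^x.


q = Kd * H^x = 1.33 * 29^0.94 = 1.33 * 23.694858

31.5142 L/h


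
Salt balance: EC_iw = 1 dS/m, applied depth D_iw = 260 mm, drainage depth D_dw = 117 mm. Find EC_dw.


EC_dw = EC_iw * D_iw / D_dw
EC_dw = 1 * 260 / 117
EC_dw = 260 / 117

2.2222 dS/m


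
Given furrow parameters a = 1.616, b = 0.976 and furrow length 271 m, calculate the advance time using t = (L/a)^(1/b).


t = (L/a)^(1/b)
t = (271/1.616)^(1/0.976)
t = 167.698020^(1/0.976)

190.2083 min


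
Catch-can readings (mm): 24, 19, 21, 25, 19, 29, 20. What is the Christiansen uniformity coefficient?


mean = 22.428571 mm
MAD = 3.061224 mm
CU = (1 - 3.061224/22.428571)*100

86.3512 %


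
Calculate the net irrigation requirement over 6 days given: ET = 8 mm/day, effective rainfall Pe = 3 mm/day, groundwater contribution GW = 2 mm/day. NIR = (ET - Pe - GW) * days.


Daily deficit = ET - Pe - GW = 8 - 3 - 2 = 3 mm/day
NIR = 3 * 6 = 18 mm

18.0000 mm


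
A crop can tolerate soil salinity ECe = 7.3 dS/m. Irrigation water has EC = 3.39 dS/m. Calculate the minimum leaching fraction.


LR = ECiw / (5*ECe - ECiw)
LR = 3.39 / (5*7.3 - 3.39)
LR = 3.39 / 33.1100

0.1024


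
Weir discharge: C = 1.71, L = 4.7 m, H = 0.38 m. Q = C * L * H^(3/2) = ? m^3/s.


Q = C * L * H^(3/2) = 1.71 * 4.7 * 0.38^1.5 = 1.71 * 4.7 * 0.234248

1.8827 m^3/s


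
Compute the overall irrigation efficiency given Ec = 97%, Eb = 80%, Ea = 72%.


Ec = 0.97, Eb = 0.8, Ea = 0.72
E = 0.97 * 0.8 * 0.72 * 100 = 55.8720%

55.8720 %


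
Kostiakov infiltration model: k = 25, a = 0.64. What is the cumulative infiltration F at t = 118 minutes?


F = k * t^a = 25 * 118^0.64
F = 25 * 21.183830

529.5957 mm


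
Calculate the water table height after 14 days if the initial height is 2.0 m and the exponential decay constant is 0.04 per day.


m = m0 * exp(-k*t)
m = 2.0 * exp(-0.04 * 14)
m = 2.0 * exp(-0.5600)

1.1424 m


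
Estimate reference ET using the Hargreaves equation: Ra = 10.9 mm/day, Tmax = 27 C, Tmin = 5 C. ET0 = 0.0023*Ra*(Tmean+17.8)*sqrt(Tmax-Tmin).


Tmean = (Tmax + Tmin)/2 = (27 + 5)/2 = 16.0
ET0 = 0.0023 * 10.9 * (16.0 + 17.8) * sqrt(27 - 5)
ET0 = 0.0023 * 10.9 * 33.8 * 4.690416

3.9745 mm/day


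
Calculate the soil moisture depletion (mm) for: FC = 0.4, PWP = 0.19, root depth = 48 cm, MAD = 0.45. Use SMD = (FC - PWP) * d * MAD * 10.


SMD = (FC - PWP) * d * MAD * 10
SMD = (0.4 - 0.19) * 48 * 0.45 * 10
SMD = 0.2100 * 48 * 0.45 * 10

45.3600 mm


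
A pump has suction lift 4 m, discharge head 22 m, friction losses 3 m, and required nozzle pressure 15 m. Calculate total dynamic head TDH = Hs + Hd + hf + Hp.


TDH = Hs + Hd + hf + Hp = 4 + 22 + 3 + 15 = 44

44 m


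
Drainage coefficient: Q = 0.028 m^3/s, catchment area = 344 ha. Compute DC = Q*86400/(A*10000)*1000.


DC = Q * 86400 / (A * 10000) * 1000
DC = 0.028 * 86400 / (344 * 10000) * 1000
DC = 2419200.0000 / 3440000

0.7033 mm/day


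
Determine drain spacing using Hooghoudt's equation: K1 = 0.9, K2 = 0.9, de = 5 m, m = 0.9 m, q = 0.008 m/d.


S^2 = 8*K2*de*m/q + 4*K1*m^2/q
S^2 = 8*0.9*5*0.9/0.008 + 4*0.9*0.9^2/0.008
S = sqrt(4414.5000)

66.4417 m


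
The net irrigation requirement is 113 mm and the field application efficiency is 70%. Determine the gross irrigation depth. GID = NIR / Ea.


Ea = 70% = 0.7
GID = NIR / Ea = 113 / 0.7 = 161.4286 mm

161.4286 mm


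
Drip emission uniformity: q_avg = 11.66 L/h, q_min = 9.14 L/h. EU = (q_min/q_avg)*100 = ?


EU = (q_min/q_avg)*100 = (9.14/11.66)*100 = 78.3877%

78.3877 %


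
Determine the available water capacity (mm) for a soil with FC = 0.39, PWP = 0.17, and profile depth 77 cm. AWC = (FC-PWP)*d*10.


AWC = (FC - PWP) * d * 10
AWC = (0.39 - 0.17) * 77 * 10
AWC = 0.2200 * 77 * 10

169.4000 mm


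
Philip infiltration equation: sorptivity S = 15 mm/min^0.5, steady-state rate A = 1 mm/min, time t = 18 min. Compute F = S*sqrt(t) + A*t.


F = S*sqrt(t) + A*t
F = 15*sqrt(18) + 1*18
F = 15*4.242641 + 18

81.6396 mm


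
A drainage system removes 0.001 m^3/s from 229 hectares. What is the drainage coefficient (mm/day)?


DC = Q * 86400 / (A * 10000) * 1000
DC = 0.001 * 86400 / (229 * 10000) * 1000
DC = 86400.0000 / 2290000

0.0377 mm/day


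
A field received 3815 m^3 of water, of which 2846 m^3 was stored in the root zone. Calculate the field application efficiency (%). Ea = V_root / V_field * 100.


Ea = V_root / V_field * 100 = 2846 / 3815 * 100 = 74.6003%

74.6003 %


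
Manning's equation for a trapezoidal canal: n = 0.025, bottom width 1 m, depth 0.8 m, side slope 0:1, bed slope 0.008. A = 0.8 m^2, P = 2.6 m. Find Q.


R = A/P = 0.8/2.6 = 0.307692
Q = (1/0.025) * 0.8 * 0.307692^(2/3) * 0.008^0.5

1.3045 m^3/s


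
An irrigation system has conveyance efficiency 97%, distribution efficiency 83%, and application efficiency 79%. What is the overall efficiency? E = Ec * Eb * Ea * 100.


Ec = 0.97, Eb = 0.83, Ea = 0.79
E = 0.97 * 0.83 * 0.79 * 100 = 63.6029%

63.6029 %


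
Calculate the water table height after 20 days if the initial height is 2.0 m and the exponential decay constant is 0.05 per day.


m = m0 * exp(-k*t)
m = 2.0 * exp(-0.05 * 20)
m = 2.0 * exp(-1.0000)

0.7358 m


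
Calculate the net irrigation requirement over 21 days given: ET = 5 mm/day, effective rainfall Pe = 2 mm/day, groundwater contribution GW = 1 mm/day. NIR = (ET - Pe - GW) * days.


Daily deficit = ET - Pe - GW = 5 - 2 - 1 = 2 mm/day
NIR = 2 * 21 = 42 mm

42.0000 mm


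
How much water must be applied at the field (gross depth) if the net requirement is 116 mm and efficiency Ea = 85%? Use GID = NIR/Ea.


Ea = 85% = 0.85
GID = NIR / Ea = 116 / 0.85 = 136.4706 mm

136.4706 mm


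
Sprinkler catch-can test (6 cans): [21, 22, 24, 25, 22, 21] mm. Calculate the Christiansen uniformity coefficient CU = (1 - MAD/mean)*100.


mean = 22.500000 mm
MAD = 1.333333 mm
CU = (1 - 1.333333/22.500000)*100

94.0741 %


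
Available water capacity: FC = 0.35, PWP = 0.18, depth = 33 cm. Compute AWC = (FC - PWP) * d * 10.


AWC = (FC - PWP) * d * 10
AWC = (0.35 - 0.18) * 33 * 10
AWC = 0.1700 * 33 * 10

56.1000 mm


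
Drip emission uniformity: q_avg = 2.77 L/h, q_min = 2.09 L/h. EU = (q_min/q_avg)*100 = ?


EU = (q_min/q_avg)*100 = (2.09/2.77)*100 = 75.4513%

75.4513 %


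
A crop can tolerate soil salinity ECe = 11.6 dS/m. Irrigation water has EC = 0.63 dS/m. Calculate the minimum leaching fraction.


LR = ECiw / (5*ECe - ECiw)
LR = 0.63 / (5*11.6 - 0.63)
LR = 0.63 / 57.3700

0.0110


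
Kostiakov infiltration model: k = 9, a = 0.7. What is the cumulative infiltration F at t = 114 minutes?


F = k * t^a = 9 * 114^0.7
F = 9 * 27.531723

247.7855 mm


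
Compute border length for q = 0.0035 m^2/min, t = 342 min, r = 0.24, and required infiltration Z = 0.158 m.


L = q*t/((1+r)*Z)
L = 0.0035*342/((1+0.24)*0.158)
L = 1.197/0.19592

6.1096 m


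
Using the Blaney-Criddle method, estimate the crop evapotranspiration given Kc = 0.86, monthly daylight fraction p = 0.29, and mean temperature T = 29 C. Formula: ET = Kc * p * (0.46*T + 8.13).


ET = Kc * p * (0.46*T + 8.13)
ET = 0.86 * 0.29 * (0.46*29 + 8.13)
ET = 0.86 * 0.29 * 21.4700

5.3546 mm/day


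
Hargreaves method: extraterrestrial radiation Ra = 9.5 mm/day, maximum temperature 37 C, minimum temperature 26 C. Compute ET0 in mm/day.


Tmean = (Tmax + Tmin)/2 = (37 + 26)/2 = 31.5
ET0 = 0.0023 * 9.5 * (31.5 + 17.8) * sqrt(37 - 26)
ET0 = 0.0023 * 9.5 * 49.3 * 3.316625

3.5727 mm/day


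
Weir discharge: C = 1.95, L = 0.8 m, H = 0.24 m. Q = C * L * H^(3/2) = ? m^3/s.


Q = C * L * H^(3/2) = 1.95 * 0.8 * 0.24^1.5 = 1.95 * 0.8 * 0.117576

0.1834 m^3/s


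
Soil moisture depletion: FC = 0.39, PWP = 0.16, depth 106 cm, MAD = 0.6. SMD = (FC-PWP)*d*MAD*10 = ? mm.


SMD = (FC - PWP) * d * MAD * 10
SMD = (0.39 - 0.16) * 106 * 0.6 * 10
SMD = 0.2300 * 106 * 0.6 * 10

146.2800 mm


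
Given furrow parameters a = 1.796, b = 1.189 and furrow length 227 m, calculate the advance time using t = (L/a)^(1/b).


t = (L/a)^(1/b)
t = (227/1.796)^(1/1.189)
t = 126.391982^(1/1.189)

58.5647 min


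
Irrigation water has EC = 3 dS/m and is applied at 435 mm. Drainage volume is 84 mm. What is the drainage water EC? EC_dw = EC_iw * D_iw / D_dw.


EC_dw = EC_iw * D_iw / D_dw
EC_dw = 3 * 435 / 84
EC_dw = 1305 / 84

15.5357 dS/m


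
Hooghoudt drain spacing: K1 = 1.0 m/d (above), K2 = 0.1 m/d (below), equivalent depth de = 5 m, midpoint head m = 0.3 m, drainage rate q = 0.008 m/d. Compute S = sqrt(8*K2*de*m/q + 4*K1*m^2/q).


S^2 = 8*K2*de*m/q + 4*K1*m^2/q
S^2 = 8*0.1*5*0.3/0.008 + 4*1.0*0.3^2/0.008
S = sqrt(195.0000)

13.9642 m


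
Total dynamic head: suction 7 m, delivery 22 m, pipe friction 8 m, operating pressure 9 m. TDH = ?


TDH = Hs + Hd + hf + Hp = 7 + 22 + 8 + 9 = 46

46 m


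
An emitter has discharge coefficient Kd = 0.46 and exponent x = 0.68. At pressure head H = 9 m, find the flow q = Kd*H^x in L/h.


q = Kd * H^x = 0.46 * 9^0.68 = 0.46 * 4.455382

2.0495 L/h


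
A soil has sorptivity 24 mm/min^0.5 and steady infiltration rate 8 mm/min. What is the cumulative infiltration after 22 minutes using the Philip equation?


F = S*sqrt(t) + A*t
F = 24*sqrt(22) + 8*22
F = 24*4.690416 + 176

288.5700 mm


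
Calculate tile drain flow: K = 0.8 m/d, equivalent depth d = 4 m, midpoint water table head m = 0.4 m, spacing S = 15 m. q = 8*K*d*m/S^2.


q = 8*K*d*m/S^2
q = 8*0.8*4*0.4/15^2
q = 10.2400 / 225

0.0455 m/d


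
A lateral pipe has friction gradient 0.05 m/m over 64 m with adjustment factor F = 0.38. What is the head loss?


hf = J * L * F = 0.05 * 64 * 0.38 = 1.2160 m

1.2160 m


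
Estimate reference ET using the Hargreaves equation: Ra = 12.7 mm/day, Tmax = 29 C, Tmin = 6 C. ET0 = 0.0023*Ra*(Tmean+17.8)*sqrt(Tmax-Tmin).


Tmean = (Tmax + Tmin)/2 = (29 + 6)/2 = 17.5
ET0 = 0.0023 * 12.7 * (17.5 + 17.8) * sqrt(29 - 6)
ET0 = 0.0023 * 12.7 * 35.3 * 4.795832

4.9450 mm/day


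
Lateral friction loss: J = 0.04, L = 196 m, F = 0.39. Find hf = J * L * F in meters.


hf = J * L * F = 0.04 * 196 * 0.39 = 3.0576 m

3.0576 m


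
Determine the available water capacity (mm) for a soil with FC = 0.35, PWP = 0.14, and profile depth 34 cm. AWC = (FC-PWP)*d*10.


AWC = (FC - PWP) * d * 10
AWC = (0.35 - 0.14) * 34 * 10
AWC = 0.2100 * 34 * 10

71.4000 mm


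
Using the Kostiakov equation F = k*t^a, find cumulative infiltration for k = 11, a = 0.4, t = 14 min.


F = k * t^a = 11 * 14^0.4
F = 11 * 2.873765

31.6114 mm


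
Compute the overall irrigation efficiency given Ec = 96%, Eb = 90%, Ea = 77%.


Ec = 0.96, Eb = 0.9, Ea = 0.77
E = 0.96 * 0.9 * 0.77 * 100 = 66.5280%

66.5280 %


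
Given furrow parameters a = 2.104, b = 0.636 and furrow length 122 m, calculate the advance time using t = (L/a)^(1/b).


t = (L/a)^(1/b)
t = (122/2.104)^(1/0.636)
t = 57.984791^(1/0.636)

592.2519 min


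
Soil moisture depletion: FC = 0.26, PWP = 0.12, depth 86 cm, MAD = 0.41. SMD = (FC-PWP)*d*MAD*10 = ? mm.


SMD = (FC - PWP) * d * MAD * 10
SMD = (0.26 - 0.12) * 86 * 0.41 * 10
SMD = 0.1400 * 86 * 0.41 * 10

49.3640 mm


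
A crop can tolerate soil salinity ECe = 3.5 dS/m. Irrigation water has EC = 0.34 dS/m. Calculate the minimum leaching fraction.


LR = ECiw / (5*ECe - ECiw)
LR = 0.34 / (5*3.5 - 0.34)
LR = 0.34 / 17.1600

0.0198


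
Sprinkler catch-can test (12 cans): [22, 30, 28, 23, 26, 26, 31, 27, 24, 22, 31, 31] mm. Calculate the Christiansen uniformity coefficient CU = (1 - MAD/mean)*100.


mean = 26.750000 mm
MAD = 2.916667 mm
CU = (1 - 2.916667/26.750000)*100

89.0966 %


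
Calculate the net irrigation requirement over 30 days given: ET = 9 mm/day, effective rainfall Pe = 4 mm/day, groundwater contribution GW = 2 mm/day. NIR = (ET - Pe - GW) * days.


Daily deficit = ET - Pe - GW = 9 - 4 - 2 = 3 mm/day
NIR = 3 * 30 = 90 mm

90.0000 mm


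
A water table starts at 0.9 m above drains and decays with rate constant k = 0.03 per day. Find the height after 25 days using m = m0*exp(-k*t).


m = m0 * exp(-k*t)
m = 0.9 * exp(-0.03 * 25)
m = 0.9 * exp(-0.7500)

0.4251 m


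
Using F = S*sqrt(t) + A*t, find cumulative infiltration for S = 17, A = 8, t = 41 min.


F = S*sqrt(t) + A*t
F = 17*sqrt(41) + 8*41
F = 17*6.403124 + 328

436.8531 mm


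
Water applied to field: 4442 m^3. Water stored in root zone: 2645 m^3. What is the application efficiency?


Ea = V_root / V_field * 100 = 2645 / 4442 * 100 = 59.5452%

59.5452 %


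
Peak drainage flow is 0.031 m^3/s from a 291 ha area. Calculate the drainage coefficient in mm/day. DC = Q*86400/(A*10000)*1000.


DC = Q * 86400 / (A * 10000) * 1000
DC = 0.031 * 86400 / (291 * 10000) * 1000
DC = 2678400.0000 / 2910000

0.9204 mm/day


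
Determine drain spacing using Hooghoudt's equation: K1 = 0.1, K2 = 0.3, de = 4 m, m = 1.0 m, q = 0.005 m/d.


S^2 = 8*K2*de*m/q + 4*K1*m^2/q
S^2 = 8*0.3*4*1.0/0.005 + 4*0.1*1.0^2/0.005
S = sqrt(2000.0000)

44.7214 m


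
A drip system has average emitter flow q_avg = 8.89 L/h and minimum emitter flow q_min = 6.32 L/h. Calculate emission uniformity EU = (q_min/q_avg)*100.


EU = (q_min/q_avg)*100 = (6.32/8.89)*100 = 71.0911%

71.0911 %


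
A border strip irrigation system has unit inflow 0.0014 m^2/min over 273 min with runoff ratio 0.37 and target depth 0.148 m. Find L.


L = q*t/((1+r)*Z)
L = 0.0014*273/((1+0.37)*0.148)
L = 0.3822/0.20276

1.8850 m


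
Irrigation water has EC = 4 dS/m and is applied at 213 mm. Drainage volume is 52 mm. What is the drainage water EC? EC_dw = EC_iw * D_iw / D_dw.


EC_dw = EC_iw * D_iw / D_dw
EC_dw = 4 * 213 / 52
EC_dw = 852 / 52

16.3846 dS/m


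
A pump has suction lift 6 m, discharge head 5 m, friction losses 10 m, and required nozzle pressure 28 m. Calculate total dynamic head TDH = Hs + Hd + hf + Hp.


TDH = Hs + Hd + hf + Hp = 6 + 5 + 10 + 28 = 49

49 m


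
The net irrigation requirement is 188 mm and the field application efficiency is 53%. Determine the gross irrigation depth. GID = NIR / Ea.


Ea = 53% = 0.53
GID = NIR / Ea = 188 / 0.53 = 354.7170 mm

354.7170 mm


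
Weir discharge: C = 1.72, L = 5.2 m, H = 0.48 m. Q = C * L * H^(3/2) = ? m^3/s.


Q = C * L * H^(3/2) = 1.72 * 5.2 * 0.48^1.5 = 1.72 * 5.2 * 0.332554

2.9744 m^3/s


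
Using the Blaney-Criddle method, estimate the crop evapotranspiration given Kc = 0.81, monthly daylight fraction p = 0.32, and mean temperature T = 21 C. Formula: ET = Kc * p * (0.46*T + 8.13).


ET = Kc * p * (0.46*T + 8.13)
ET = 0.81 * 0.32 * (0.46*21 + 8.13)
ET = 0.81 * 0.32 * 17.7900

4.6112 mm/day


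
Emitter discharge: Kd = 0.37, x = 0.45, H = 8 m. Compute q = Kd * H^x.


q = Kd * H^x = 0.37 * 8^0.45 = 0.37 * 2.549121

0.9432 L/h


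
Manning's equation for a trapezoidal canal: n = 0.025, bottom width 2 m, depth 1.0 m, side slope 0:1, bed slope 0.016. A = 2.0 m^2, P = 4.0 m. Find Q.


R = A/P = 2.0/4.0 = 0.500000
Q = (1/0.025) * 2.0 * 0.500000^(2/3) * 0.016^0.5

6.3748 m^3/s


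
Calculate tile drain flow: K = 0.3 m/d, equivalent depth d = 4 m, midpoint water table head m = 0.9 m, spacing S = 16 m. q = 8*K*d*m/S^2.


q = 8*K*d*m/S^2
q = 8*0.3*4*0.9/16^2
q = 8.6400 / 256

0.0338 m/d


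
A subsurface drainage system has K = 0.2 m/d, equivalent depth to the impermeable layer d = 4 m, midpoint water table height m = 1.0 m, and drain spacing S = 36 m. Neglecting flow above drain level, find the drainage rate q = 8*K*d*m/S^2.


q = 8*K*d*m/S^2
q = 8*0.2*4*1.0/36^2
q = 6.4000 / 1296

0.0049 m/d


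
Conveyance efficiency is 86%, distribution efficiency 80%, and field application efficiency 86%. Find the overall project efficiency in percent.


Ec = 0.86, Eb = 0.8, Ea = 0.86
E = 0.86 * 0.8 * 0.86 * 100 = 59.1680%

59.1680 %


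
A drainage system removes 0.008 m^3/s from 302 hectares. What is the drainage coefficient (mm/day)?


DC = Q * 86400 / (A * 10000) * 1000
DC = 0.008 * 86400 / (302 * 10000) * 1000
DC = 691200.0000 / 3020000

0.2289 mm/day


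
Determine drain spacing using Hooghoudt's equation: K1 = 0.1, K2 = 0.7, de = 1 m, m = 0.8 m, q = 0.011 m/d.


S^2 = 8*K2*de*m/q + 4*K1*m^2/q
S^2 = 8*0.7*1*0.8/0.011 + 4*0.1*0.8^2/0.011
S = sqrt(430.5455)

20.7496 m


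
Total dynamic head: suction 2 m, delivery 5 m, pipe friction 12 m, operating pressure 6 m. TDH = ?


TDH = Hs + Hd + hf + Hp = 2 + 5 + 12 + 6 = 25

25 m


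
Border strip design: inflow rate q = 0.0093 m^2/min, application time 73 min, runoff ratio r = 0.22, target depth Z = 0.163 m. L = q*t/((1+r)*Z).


L = q*t/((1+r)*Z)
L = 0.0093*73/((1+0.22)*0.163)
L = 0.6789/0.19886

3.4140 m


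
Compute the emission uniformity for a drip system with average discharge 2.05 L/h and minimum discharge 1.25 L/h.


EU = (q_min/q_avg)*100 = (1.25/2.05)*100 = 60.9756%

60.9756 %


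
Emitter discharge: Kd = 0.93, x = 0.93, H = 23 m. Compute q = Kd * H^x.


q = Kd * H^x = 0.93 * 23^0.93 = 0.93 * 18.467448

17.1747 L/h


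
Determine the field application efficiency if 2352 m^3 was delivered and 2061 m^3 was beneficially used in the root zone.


Ea = V_root / V_field * 100 = 2061 / 2352 * 100 = 87.6276%

87.6276 %


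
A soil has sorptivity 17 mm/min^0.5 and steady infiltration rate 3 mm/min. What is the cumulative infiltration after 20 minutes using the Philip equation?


F = S*sqrt(t) + A*t
F = 17*sqrt(20) + 3*20
F = 17*4.472136 + 60

136.0263 mm


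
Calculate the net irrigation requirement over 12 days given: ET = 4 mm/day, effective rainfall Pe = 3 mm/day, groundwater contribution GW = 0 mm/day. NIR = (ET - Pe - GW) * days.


Daily deficit = ET - Pe - GW = 4 - 3 - 0 = 1 mm/day
NIR = 1 * 12 = 12 mm

12.0000 mm


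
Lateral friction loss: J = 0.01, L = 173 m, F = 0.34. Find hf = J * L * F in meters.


hf = J * L * F = 0.01 * 173 * 0.34 = 0.5882 m

0.5882 m


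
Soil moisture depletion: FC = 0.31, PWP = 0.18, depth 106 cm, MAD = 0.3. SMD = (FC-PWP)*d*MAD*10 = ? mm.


SMD = (FC - PWP) * d * MAD * 10
SMD = (0.31 - 0.18) * 106 * 0.3 * 10
SMD = 0.1300 * 106 * 0.3 * 10

41.3400 mm


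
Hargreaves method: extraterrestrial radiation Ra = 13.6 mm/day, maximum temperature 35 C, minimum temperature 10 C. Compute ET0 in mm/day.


Tmean = (Tmax + Tmin)/2 = (35 + 10)/2 = 22.5
ET0 = 0.0023 * 13.6 * (22.5 + 17.8) * sqrt(35 - 10)
ET0 = 0.0023 * 13.6 * 40.3 * 5.000000

6.3029 mm/day


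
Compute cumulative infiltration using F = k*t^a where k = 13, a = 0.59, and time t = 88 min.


F = k * t^a = 13 * 88^0.59
F = 13 * 14.036046

182.4686 mm


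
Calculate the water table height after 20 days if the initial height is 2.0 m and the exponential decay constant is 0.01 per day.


m = m0 * exp(-k*t)
m = 2.0 * exp(-0.01 * 20)
m = 2.0 * exp(-0.2000)

1.6375 m


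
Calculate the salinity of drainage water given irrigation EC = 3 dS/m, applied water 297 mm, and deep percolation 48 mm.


EC_dw = EC_iw * D_iw / D_dw
EC_dw = 3 * 297 / 48
EC_dw = 891 / 48

18.5625 dS/m


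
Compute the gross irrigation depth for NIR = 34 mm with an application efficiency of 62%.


Ea = 62% = 0.62
GID = NIR / Ea = 34 / 0.62 = 54.8387 mm

54.8387 mm


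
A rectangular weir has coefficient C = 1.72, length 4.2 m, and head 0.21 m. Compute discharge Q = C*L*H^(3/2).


Q = C * L * H^(3/2) = 1.72 * 4.2 * 0.21^1.5 = 1.72 * 4.2 * 0.096234

0.6952 m^3/s


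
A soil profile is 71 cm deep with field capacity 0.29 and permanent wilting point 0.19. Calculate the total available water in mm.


AWC = (FC - PWP) * d * 10
AWC = (0.29 - 0.19) * 71 * 10
AWC = 0.1000 * 71 * 10

71.0000 mm


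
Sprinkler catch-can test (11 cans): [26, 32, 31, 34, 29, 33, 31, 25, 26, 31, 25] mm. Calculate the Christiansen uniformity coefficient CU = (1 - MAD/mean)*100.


mean = 29.363636 mm
MAD = 2.876033 mm
CU = (1 - 2.876033/29.363636)*100

90.2055 %


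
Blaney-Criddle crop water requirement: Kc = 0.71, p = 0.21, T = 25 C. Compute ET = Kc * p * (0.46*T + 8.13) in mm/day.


ET = Kc * p * (0.46*T + 8.13)
ET = 0.71 * 0.21 * (0.46*25 + 8.13)
ET = 0.71 * 0.21 * 19.6300

2.9268 mm/day


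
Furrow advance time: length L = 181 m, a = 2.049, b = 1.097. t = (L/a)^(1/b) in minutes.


t = (L/a)^(1/b)
t = (181/2.049)^(1/1.097)
t = 88.335774^(1/1.097)

59.4365 min


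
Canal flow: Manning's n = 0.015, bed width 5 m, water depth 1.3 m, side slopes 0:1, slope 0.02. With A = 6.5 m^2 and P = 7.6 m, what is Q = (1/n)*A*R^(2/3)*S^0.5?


R = A/P = 6.5/7.6 = 0.855263
Q = (1/0.015) * 6.5 * 0.855263^(2/3) * 0.02^0.5

55.2167 m^3/s


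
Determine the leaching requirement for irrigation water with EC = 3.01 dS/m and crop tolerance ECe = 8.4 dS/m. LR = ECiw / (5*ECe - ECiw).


LR = ECiw / (5*ECe - ECiw)
LR = 3.01 / (5*8.4 - 3.01)
LR = 3.01 / 38.9900

0.0772


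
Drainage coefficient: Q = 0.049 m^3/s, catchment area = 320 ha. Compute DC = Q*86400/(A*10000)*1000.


DC = Q * 86400 / (A * 10000) * 1000
DC = 0.049 * 86400 / (320 * 10000) * 1000
DC = 4233600.0000 / 3200000

1.3230 mm/day


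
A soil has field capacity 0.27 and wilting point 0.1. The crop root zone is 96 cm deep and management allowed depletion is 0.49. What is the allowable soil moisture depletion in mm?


SMD = (FC - PWP) * d * MAD * 10
SMD = (0.27 - 0.1) * 96 * 0.49 * 10
SMD = 0.1700 * 96 * 0.49 * 10

79.9680 mm


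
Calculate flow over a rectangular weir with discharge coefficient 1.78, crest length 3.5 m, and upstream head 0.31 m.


Q = C * L * H^(3/2) = 1.78 * 3.5 * 0.31^1.5 = 1.78 * 3.5 * 0.172601

1.0753 m^3/s


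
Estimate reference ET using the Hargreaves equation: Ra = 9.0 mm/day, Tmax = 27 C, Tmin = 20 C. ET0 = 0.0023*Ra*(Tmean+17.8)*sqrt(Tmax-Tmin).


Tmean = (Tmax + Tmin)/2 = (27 + 20)/2 = 23.5
ET0 = 0.0023 * 9.0 * (23.5 + 17.8) * sqrt(27 - 20)
ET0 = 0.0023 * 9.0 * 41.3 * 2.645751

2.2619 mm/day


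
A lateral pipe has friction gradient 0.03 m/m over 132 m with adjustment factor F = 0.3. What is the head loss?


hf = J * L * F = 0.03 * 132 * 0.3 = 1.1880 m

1.1880 m


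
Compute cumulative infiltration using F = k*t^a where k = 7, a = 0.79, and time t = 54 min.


F = k * t^a = 7 * 54^0.79
F = 7 * 23.366360

163.5645 mm


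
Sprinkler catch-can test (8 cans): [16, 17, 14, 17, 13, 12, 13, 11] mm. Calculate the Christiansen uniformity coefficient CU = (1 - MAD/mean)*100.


mean = 14.125000 mm
MAD = 1.906250 mm
CU = (1 - 1.906250/14.125000)*100

86.5044 %


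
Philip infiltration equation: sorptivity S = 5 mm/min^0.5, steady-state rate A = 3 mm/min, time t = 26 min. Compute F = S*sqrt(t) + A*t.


F = S*sqrt(t) + A*t
F = 5*sqrt(26) + 3*26
F = 5*5.099020 + 78

103.4951 mm


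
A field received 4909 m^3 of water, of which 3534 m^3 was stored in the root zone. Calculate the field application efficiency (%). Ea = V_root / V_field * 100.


Ea = V_root / V_field * 100 = 3534 / 4909 * 100 = 71.9902%

71.9902 %


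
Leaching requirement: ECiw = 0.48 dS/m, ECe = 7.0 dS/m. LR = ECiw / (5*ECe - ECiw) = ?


LR = ECiw / (5*ECe - ECiw)
LR = 0.48 / (5*7.0 - 0.48)
LR = 0.48 / 34.5200

0.0139


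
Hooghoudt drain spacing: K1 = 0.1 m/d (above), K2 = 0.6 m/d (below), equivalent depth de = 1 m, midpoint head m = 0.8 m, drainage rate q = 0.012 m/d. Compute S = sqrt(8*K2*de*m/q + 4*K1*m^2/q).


S^2 = 8*K2*de*m/q + 4*K1*m^2/q
S^2 = 8*0.6*1*0.8/0.012 + 4*0.1*0.8^2/0.012
S = sqrt(341.3333)

18.4752 m


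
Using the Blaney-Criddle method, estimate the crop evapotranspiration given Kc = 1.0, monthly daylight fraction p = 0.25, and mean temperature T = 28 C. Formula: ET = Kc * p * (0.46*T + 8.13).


ET = Kc * p * (0.46*T + 8.13)
ET = 1.0 * 0.25 * (0.46*28 + 8.13)
ET = 1.0 * 0.25 * 21.0100

5.2525 mm/day


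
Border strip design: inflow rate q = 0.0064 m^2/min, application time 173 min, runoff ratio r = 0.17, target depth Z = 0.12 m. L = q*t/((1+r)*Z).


L = q*t/((1+r)*Z)
L = 0.0064*173/((1+0.17)*0.12)
L = 1.1072/0.1404

7.8860 m


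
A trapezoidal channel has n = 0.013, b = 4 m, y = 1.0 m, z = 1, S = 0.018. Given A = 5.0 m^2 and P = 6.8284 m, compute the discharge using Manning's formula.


R = A/P = 5.0/6.8284 = 0.732236
Q = (1/0.013) * 5.0 * 0.732236^(2/3) * 0.018^0.5

41.9209 m^3/s


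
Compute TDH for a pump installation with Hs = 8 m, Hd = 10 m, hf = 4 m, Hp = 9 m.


TDH = Hs + Hd + hf + Hp = 8 + 10 + 4 + 9 = 31

31 m


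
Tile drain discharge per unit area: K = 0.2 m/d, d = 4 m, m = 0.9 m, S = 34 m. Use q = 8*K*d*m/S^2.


q = 8*K*d*m/S^2
q = 8*0.2*4*0.9/34^2
q = 5.7600 / 1156

0.0050 m/d


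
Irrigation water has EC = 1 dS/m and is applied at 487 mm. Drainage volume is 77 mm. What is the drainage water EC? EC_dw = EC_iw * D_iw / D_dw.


EC_dw = EC_iw * D_iw / D_dw
EC_dw = 1 * 487 / 77
EC_dw = 487 / 77

6.3247 dS/m


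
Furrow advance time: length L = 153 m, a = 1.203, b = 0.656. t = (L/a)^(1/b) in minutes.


t = (L/a)^(1/b)
t = (153/1.203)^(1/0.656)
t = 127.182045^(1/0.656)

1614.2328 min
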